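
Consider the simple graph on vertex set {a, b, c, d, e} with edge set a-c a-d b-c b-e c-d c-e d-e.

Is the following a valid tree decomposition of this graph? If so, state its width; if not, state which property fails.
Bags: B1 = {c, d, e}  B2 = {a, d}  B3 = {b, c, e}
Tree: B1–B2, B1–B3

No — edge (c,a) lies in no bag.

A tree decomposition must satisfy three properties: every vertex lies in some bag; for every edge, both endpoints lie together in some bag; and for every vertex, the bags containing it form a connected subtree. Here edge (c,a) lies in no bag, so the decomposition is invalid.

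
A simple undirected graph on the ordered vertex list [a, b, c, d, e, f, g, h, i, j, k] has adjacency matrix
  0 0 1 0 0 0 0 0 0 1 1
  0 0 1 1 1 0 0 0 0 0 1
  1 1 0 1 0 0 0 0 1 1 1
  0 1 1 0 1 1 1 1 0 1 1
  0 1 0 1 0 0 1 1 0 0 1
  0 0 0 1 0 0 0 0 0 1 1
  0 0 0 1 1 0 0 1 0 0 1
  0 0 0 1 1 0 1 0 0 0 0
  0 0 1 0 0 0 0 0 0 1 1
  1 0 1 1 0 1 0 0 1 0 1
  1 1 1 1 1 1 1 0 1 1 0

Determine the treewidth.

3

A width-3 tree decomposition is:
Bags: B1 = {c, d, j, k}  B2 = {b, c, d, k}  B3 = {c, i, j, k}  B4 = {b, d, e, k}  B5 = {d, e, g, k}  B6 = {a, c, j, k}  B7 = {d, e, g, h}  B8 = {d, f, j, k}
Tree: B1–B2, B1–B3, B2–B4, B4–B5, B1–B6, B5–B7, B1–B8
The largest bag has 4 vertices, giving width 3; this decomposition certifies tw(G) ≤ 3. Conversely, {d, e, g, h} is a clique of size 4, and the vertices of any clique must share a bag in every tree decomposition; so some bag has ≥ 4 vertices and tw(G) ≥ 3. Hence tw(G) = 3 exactly.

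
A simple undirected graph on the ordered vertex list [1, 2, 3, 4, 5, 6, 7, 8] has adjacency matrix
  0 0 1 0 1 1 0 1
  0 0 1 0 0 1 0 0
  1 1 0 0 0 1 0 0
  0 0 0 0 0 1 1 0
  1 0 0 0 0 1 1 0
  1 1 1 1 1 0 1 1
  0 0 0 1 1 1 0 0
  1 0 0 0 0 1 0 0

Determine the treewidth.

2

A width-2 tree decomposition is:
Bags: B1 = {1, 3, 6}  B2 = {1, 5, 6}  B3 = {1, 6, 8}  B4 = {5, 6, 7}  B5 = {2, 3, 6}  B6 = {4, 6, 7}
Tree: B1–B2, B1–B3, B2–B4, B1–B5, B4–B6
Every bag has size at most 3, so the width is 3 − 1 = 2 and tw(G) ≤ 2. Conversely, {1, 6, 8} is a clique of size 3, and the vertices of any clique must share a bag in every tree decomposition; so some bag has ≥ 3 vertices and tw(G) ≥ 2. Combining the bounds, tw(G) = 2.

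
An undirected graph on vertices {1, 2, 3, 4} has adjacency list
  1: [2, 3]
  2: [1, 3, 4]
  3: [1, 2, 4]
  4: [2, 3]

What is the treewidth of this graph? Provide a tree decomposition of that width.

Treewidth 2.
Bags: B1 = {1, 2, 3}  B2 = {2, 3, 4}
Tree: B1–B2

The largest bag has 3 vertices, giving width 2; this decomposition certifies tw(G) ≤ 2. On the other hand G contains the 3-clique {1, 2, 3}. A clique must lie in a single bag of any decomposition, so no decomposition can have width below 2. Therefore the treewidth is 2.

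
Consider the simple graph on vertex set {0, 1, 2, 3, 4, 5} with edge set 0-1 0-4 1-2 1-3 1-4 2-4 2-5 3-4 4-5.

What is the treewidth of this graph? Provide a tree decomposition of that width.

Treewidth 2.
Bags: B1 = {2, 4, 5}  B2 = {1, 2, 4}  B3 = {0, 1, 4}  B4 = {1, 3, 4}
Tree: B1–B2, B2–B3, B3–B4

Every bag has size at most 3, so the width is 3 − 1 = 2 and tw(G) ≤ 2. On the other hand G contains the 3-clique {0, 1, 4}. A clique must lie in a single bag of any decomposition, so no decomposition can have width below 2. The upper and lower bounds meet at 2, so that is the treewidth.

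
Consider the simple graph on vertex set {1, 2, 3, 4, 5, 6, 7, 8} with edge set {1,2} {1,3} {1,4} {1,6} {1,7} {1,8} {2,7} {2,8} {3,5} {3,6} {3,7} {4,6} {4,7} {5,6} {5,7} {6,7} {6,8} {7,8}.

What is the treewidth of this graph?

3

A width-3 tree decomposition is:
Bags: B1 = {1, 6, 7, 8}  B2 = {1, 3, 6, 7}  B3 = {1, 2, 7, 8}  B4 = {1, 4, 6, 7}  B5 = {3, 5, 6, 7}
Tree: B1–B2, B1–B3, B1–B4, B2–B5
The largest bag has 4 vertices, giving width 3; this decomposition certifies tw(G) ≤ 3. For the lower bound, the 4 vertices {1, 2, 7, 8} are pairwise adjacent, and any tree decomposition puts a clique entirely inside one bag — forcing width ≥ 3. The upper and lower bounds meet at 3, so that is the treewidth.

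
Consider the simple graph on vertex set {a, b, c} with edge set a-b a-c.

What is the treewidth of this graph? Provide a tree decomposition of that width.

Treewidth 1.
One such decomposition:
Bags: B1 = {a, c}  B2 = {a, b}
Tree: B1–B2

Each bag holds 2 vertices, so the decomposition has width 1, which upper-bounds the treewidth. Since G has at least one edge (e.g. a–c), it is not an edgeless graph, so tw(G) ≥ 1. Hence tw(G) = 1 exactly.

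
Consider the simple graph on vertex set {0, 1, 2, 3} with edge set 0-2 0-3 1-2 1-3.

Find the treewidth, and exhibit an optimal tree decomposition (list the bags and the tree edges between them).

Each bag holds 3 vertices, so the decomposition has width 2, which upper-bounds the treewidth. For the lower bound, G contains the cycle 3–1–2–0–3, so G is not a forest; only forests have treewidth ≤ 1, hence tw(G) ≥ 2. Hence tw(G) = 2 exactly.

Treewidth 2.
One optimal decomposition is:
Bags: B1 = {1, 2, 3}  B2 = {0, 2, 3}
Tree: B1–B2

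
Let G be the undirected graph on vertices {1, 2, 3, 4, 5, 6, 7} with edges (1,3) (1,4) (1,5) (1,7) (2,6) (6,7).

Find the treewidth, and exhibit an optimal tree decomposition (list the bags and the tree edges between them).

Treewidth 1.
Bags: B1 = {1, 7}  B2 = {6, 7}  B3 = {1, 4}  B4 = {2, 6}  B5 = {1, 3}  B6 = {1, 5}
Tree: B1–B2, B1–B3, B2–B4, B3–B5, B5–B6

Each bag holds 2 vertices, so the decomposition has width 1, which upper-bounds the treewidth. Any graph with an edge has treewidth ≥ 1, and G has the edge 1–7. The upper and lower bounds meet at 1, so that is the treewidth.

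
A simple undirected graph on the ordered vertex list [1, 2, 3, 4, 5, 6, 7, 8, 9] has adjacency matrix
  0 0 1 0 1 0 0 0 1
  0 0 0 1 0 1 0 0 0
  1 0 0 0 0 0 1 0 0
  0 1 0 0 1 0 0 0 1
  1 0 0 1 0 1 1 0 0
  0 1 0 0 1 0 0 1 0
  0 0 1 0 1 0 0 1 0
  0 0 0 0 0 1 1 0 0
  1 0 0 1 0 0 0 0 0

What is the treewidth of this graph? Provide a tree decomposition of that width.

Treewidth 3.
One such decomposition:
Bags: B1 = {2, 4, 6, 8}  B2 = {4, 5, 6, 8}  B3 = {4, 5, 7, 8}  B4 = {4, 5, 7, 9}  B5 = {1, 5, 7, 9}  B6 = {1, 3, 7, 9}
Tree: B1–B2, B2–B3, B3–B4, B4–B5, B5–B6

The largest bag has 4 vertices, giving width 3; this decomposition certifies tw(G) ≤ 3. For the lower bound: the 4 vertex sets {2,6,8}, {4}, {5}, {1,3,7,9} are disjoint, each induces a connected subgraph, and every pair is joined by at least one edge of G. Contracting each set to a single vertex therefore yields K_{4} as a minor, and since treewidth is minor-monotone, tw(G) ≥ tw(K_{4}) = 3. Therefore the treewidth is 3.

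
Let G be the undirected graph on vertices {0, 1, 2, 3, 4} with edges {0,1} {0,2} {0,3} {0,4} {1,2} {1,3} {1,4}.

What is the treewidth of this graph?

2

A width-2 tree decomposition is:
Bags: B1 = {0, 1, 2}  B2 = {0, 1, 4}  B3 = {0, 1, 3}
Tree: B1–B2, B1–B3
Each bag holds 3 vertices, so the decomposition has width 2, which upper-bounds the treewidth. For the lower bound, the 3 vertices {0, 1, 2} are pairwise adjacent, and any tree decomposition puts a clique entirely inside one bag — forcing width ≥ 2. Hence tw(G) = 2 exactly.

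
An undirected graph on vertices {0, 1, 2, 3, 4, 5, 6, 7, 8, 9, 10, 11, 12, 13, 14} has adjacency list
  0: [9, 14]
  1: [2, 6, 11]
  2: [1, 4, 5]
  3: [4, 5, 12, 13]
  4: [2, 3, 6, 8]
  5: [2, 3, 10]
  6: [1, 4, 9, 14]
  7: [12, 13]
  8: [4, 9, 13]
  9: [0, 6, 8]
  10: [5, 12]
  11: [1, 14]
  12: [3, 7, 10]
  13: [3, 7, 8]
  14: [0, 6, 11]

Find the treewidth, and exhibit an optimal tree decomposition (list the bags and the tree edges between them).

The largest bag has 4 vertices, giving width 3; this decomposition certifies tw(G) ≤ 3. For the lower bound: the 4 vertex sets {0,11,14}, {9}, {6}, {1,2,4,8} are disjoint, each induces a connected subgraph, and every pair is joined by at least one edge of G. Contracting each set to a single vertex therefore yields K_{4} as a minor, and since treewidth is minor-monotone, tw(G) ≥ tw(K_{4}) = 3. The upper and lower bounds meet at 3, so that is the treewidth.

Treewidth 3.
One such decomposition:
Bags: B1 = {0, 9, 11, 14}  B2 = {6, 9, 11, 14}  B3 = {1, 6, 9, 11}  B4 = {1, 6, 8, 9}  B5 = {1, 4, 6, 8}  B6 = {1, 2, 4, 8}  B7 = {2, 4, 8, 13}  B8 = {2, 3, 4, 13}  B9 = {2, 3, 5, 13}  B10 = {3, 5, 7, 13}  B11 = {3, 5, 7, 12}  B12 = {5, 7, 10, 12}
Tree: B1–B2, B2–B3, B3–B4, B4–B5, B5–B6, B6–B7, B7–B8, B8–B9, B9–B10, B10–B11, B11–B12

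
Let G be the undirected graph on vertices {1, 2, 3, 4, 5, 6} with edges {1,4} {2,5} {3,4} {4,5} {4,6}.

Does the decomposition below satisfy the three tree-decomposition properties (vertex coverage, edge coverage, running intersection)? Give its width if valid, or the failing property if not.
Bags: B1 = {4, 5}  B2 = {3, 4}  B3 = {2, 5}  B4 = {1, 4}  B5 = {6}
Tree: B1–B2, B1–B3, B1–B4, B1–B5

No — edge (4,6) lies in no bag.

A tree decomposition must satisfy three properties: every vertex lies in some bag; for every edge, both endpoints lie together in some bag; and for every vertex, the bags containing it form a connected subtree. Here edge (4,6) lies in no bag, so the decomposition is invalid.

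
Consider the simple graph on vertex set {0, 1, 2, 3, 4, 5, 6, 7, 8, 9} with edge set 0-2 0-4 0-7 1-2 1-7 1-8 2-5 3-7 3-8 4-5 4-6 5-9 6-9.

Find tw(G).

A width-2 tree decomposition is:
Bags: B1 = {4, 6, 9}  B2 = {4, 5, 9}  B3 = {0, 4, 5}  B4 = {0, 2, 5}  B5 = {0, 2, 7}  B6 = {1, 2, 7}  B7 = {1, 3, 7}  B8 = {1, 3, 8}
Tree: B1–B2, B2–B3, B3–B4, B4–B5, B5–B6, B6–B7, B7–B8
Each bag holds 3 vertices, so the decomposition has width 2, which upper-bounds the treewidth. Since 6–9–5–4–6 is a cycle in G, G is not acyclic. Forests are exactly the graphs of treewidth ≤ 1, so tw(G) ≥ 2. Combining the bounds, tw(G) = 2.

2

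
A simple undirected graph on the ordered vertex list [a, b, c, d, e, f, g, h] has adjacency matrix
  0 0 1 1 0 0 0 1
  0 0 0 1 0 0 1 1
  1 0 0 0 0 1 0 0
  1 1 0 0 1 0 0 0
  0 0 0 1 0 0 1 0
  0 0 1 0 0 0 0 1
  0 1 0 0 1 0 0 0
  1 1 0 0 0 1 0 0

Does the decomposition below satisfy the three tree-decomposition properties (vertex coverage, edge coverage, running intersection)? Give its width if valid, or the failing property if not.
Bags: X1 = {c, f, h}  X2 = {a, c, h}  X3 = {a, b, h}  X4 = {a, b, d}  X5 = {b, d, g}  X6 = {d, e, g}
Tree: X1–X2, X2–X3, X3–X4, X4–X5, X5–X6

Yes; width 2.

Every vertex of G appears in some bag (union = {a, b, c, d, e, f, g, h}); every edge is covered by a bag; and for each vertex v the set of bags containing v is connected in the bag tree. The decomposition is therefore valid. The largest bag has 3 vertices, so the width is 2.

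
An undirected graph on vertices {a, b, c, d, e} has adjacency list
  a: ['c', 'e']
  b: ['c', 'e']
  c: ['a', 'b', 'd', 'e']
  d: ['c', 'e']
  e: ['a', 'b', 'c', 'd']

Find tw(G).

A width-2 tree decomposition is:
Bags: B1 = {a, c, e}  B2 = {c, d, e}  B3 = {b, c, e}
Tree: B1–B2, B2–B3
Every bag has size at most 3, so the width is 3 − 1 = 2 and tw(G) ≤ 2. On the other hand G contains the 3-clique {c, d, e}. A clique must lie in a single bag of any decomposition, so no decomposition can have width below 2. Therefore the treewidth is 2.

2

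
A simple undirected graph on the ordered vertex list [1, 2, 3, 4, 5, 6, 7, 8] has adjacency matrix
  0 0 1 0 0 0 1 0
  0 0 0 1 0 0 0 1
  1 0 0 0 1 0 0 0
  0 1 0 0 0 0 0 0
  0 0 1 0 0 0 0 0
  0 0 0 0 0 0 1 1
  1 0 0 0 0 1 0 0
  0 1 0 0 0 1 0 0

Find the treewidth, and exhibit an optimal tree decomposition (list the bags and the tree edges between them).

Every bag has size at most 2, so the width is 2 − 1 = 1 and tw(G) ≤ 1. G has an edge, so its treewidth is at least 1. The upper and lower bounds meet at 1, so that is the treewidth.

Treewidth 1.
One optimal decomposition is:
Bags: B1 = {2, 4}  B2 = {2, 8}  B3 = {6, 8}  B4 = {6, 7}  B5 = {1, 7}  B6 = {1, 3}  B7 = {3, 5}
Tree: B1–B2, B2–B3, B3–B4, B4–B5, B5–B6, B6–B7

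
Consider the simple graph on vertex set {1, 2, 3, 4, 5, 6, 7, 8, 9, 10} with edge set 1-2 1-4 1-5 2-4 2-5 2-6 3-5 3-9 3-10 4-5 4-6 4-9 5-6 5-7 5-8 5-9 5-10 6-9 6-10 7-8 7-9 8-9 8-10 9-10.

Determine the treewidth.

A width-3 tree decomposition is:
Bags: B1 = {4, 5, 6, 9}  B2 = {5, 6, 9, 10}  B3 = {5, 8, 9, 10}  B4 = {2, 4, 5, 6}  B5 = {1, 2, 4, 5}  B6 = {3, 5, 9, 10}  B7 = {5, 7, 8, 9}
Tree: B1–B2, B2–B3, B1–B4, B4–B5, B2–B6, B3–B7
Every bag has size at most 4, so the width is 4 − 1 = 3 and tw(G) ≤ 3. For the lower bound, the 4 vertices {1, 2, 4, 5} are pairwise adjacent, and any tree decomposition puts a clique entirely inside one bag — forcing width ≥ 3. Hence tw(G) = 3 exactly.

3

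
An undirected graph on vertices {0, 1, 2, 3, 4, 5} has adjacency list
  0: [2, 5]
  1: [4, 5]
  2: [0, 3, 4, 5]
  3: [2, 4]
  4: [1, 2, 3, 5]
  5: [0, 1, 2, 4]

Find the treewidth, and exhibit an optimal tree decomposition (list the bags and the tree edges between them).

Treewidth 2.
One such decomposition:
Bags: B1 = {2, 4, 5}  B2 = {1, 4, 5}  B3 = {0, 2, 5}  B4 = {2, 3, 4}
Tree: B1–B2, B1–B3, B1–B4

Every bag has size at most 3, so the width is 3 − 1 = 2 and tw(G) ≤ 2. For the lower bound, the 3 vertices {1, 4, 5} are pairwise adjacent, and any tree decomposition puts a clique entirely inside one bag — forcing width ≥ 2. The upper and lower bounds meet at 2, so that is the treewidth.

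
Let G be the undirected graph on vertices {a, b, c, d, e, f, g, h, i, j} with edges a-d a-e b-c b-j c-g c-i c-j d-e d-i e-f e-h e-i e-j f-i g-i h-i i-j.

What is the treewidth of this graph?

A width-2 tree decomposition is:
Bags: B1 = {e, i, j}  B2 = {c, i, j}  B3 = {e, f, i}  B4 = {d, e, i}  B5 = {e, h, i}  B6 = {a, d, e}  B7 = {c, g, i}  B8 = {b, c, j}
Tree: B1–B2, B1–B3, B3–B4, B1–B5, B4–B6, B2–B7, B2–B8
The largest bag has 3 vertices, giving width 2; this decomposition certifies tw(G) ≤ 2. Conversely, {a, d, e} is a clique of size 3, and the vertices of any clique must share a bag in every tree decomposition; so some bag has ≥ 3 vertices and tw(G) ≥ 2. Therefore the treewidth is 2.

2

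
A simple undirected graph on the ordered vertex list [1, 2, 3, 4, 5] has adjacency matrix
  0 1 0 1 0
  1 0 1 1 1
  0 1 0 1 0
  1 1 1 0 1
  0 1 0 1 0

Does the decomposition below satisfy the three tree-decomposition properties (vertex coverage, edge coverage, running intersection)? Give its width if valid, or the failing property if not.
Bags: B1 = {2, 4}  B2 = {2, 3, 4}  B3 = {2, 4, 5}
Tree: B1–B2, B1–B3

A tree decomposition must satisfy three properties: every vertex lies in some bag; for every edge, both endpoints lie together in some bag; and for every vertex, the bags containing it form a connected subtree. Here vertex 1 appears in no bag, so the decomposition is invalid.

No — vertex 1 appears in no bag.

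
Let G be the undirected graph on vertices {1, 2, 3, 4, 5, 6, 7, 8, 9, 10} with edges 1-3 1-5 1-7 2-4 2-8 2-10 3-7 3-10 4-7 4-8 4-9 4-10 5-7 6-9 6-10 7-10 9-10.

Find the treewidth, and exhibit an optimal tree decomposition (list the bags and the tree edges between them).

Every bag has size at most 3, so the width is 3 − 1 = 2 and tw(G) ≤ 2. Conversely, {2, 4, 8} is a clique of size 3, and the vertices of any clique must share a bag in every tree decomposition; so some bag has ≥ 3 vertices and tw(G) ≥ 2. Therefore the treewidth is 2.

Treewidth 2.
One optimal decomposition is:
Bags: B1 = {4, 9, 10}  B2 = {4, 7, 10}  B3 = {3, 7, 10}  B4 = {1, 3, 7}  B5 = {6, 9, 10}  B6 = {2, 4, 10}  B7 = {1, 5, 7}  B8 = {2, 4, 8}
Tree: B1–B2, B2–B3, B3–B4, B1–B5, B1–B6, B4–B7, B6–B8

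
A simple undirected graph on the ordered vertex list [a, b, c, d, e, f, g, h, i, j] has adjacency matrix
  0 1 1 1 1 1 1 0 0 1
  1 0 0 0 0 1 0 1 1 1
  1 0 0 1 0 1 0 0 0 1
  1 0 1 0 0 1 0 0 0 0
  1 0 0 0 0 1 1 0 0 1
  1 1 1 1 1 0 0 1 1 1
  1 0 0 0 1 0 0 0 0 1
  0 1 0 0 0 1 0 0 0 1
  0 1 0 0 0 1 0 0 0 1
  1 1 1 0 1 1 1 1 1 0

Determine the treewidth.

3

A width-3 tree decomposition is:
Bags: B1 = {a, c, f, j}  B2 = {a, e, f, j}  B3 = {a, e, g, j}  B4 = {a, b, f, j}  B5 = {b, f, i, j}  B6 = {a, c, d, f}  B7 = {b, f, h, j}
Tree: B1–B2, B2–B3, B1–B4, B4–B5, B1–B6, B4–B7
Each bag holds 4 vertices, so the decomposition has width 3, which upper-bounds the treewidth. Conversely, {a, e, g, j} is a clique of size 4, and the vertices of any clique must share a bag in every tree decomposition; so some bag has ≥ 4 vertices and tw(G) ≥ 3. The upper and lower bounds meet at 3, so that is the treewidth.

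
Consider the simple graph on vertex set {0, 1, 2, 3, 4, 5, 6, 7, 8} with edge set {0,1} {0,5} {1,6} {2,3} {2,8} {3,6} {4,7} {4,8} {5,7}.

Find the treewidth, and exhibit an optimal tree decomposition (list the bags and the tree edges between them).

The largest bag has 3 vertices, giving width 2; this decomposition certifies tw(G) ≤ 2. Since 7–4–8–2–3–6–1–0–5–7 is a cycle in G, G is not acyclic. Forests are exactly the graphs of treewidth ≤ 1, so tw(G) ≥ 2. Therefore the treewidth is 2.

Treewidth 2.
One optimal decomposition is:
Bags: B1 = {4, 7, 8}  B2 = {2, 7, 8}  B3 = {2, 3, 7}  B4 = {3, 6, 7}  B5 = {1, 6, 7}  B6 = {0, 1, 7}  B7 = {0, 5, 7}
Tree: B1–B2, B2–B3, B3–B4, B4–B5, B5–B6, B6–B7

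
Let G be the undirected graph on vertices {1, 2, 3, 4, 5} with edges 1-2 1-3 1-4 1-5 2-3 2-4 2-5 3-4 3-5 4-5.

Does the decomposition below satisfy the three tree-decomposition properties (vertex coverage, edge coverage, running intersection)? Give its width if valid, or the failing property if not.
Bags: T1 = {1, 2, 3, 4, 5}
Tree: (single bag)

Yes; width 4.

Checking the three conditions: (i) the bags cover all of {1, 2, 3, 4, 5}; (ii) for each edge, some bag contains both endpoints; (iii) the bags containing any fixed vertex form a subtree. All hold, so the decomposition is valid with width 5 − 1 = 4.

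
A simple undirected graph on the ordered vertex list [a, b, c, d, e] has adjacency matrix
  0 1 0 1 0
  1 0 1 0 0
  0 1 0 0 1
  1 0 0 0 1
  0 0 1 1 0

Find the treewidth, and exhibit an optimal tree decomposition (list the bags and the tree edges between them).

Treewidth 2.
One such decomposition:
Bags: B1 = {a, b, c}  B2 = {a, c, e}  B3 = {a, d, e}
Tree: B1–B2, B2–B3

Every bag has size at most 3, so the width is 3 − 1 = 2 and tw(G) ≤ 2. The edges a–b–c–e–d–a form a cycle, so G is not a tree and its treewidth is at least 2. Hence tw(G) = 2 exactly.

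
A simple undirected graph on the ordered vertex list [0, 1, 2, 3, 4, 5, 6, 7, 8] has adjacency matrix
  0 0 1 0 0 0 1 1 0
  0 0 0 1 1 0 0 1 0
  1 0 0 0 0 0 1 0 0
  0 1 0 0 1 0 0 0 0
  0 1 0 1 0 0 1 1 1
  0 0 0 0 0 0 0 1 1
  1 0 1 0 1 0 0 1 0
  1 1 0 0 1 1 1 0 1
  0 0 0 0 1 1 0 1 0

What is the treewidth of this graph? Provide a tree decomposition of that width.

Treewidth 2.
One such decomposition:
Bags: B1 = {4, 6, 7}  B2 = {1, 4, 7}  B3 = {0, 6, 7}  B4 = {0, 2, 6}  B5 = {1, 3, 4}  B6 = {4, 7, 8}  B7 = {5, 7, 8}
Tree: B1–B2, B1–B3, B3–B4, B2–B5, B2–B6, B6–B7

The largest bag has 3 vertices, giving width 2; this decomposition certifies tw(G) ≤ 2. For the lower bound, the 3 vertices {0, 2, 6} are pairwise adjacent, and any tree decomposition puts a clique entirely inside one bag — forcing width ≥ 2. Combining the bounds, tw(G) = 2.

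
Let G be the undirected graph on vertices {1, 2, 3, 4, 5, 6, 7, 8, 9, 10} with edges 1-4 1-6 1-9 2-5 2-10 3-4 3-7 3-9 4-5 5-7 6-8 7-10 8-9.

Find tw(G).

A width-2 tree decomposition is:
Bags: B1 = {1, 6, 8}  B2 = {1, 8, 9}  B3 = {1, 4, 9}  B4 = {3, 4, 9}  B5 = {3, 4, 5}  B6 = {3, 5, 7}  B7 = {2, 5, 7}  B8 = {2, 7, 10}
Tree: B1–B2, B2–B3, B3–B4, B4–B5, B5–B6, B6–B7, B7–B8
Each bag holds 3 vertices, so the decomposition has width 2, which upper-bounds the treewidth. Since 6–8–9–1–6 is a cycle in G, G is not acyclic. Forests are exactly the graphs of treewidth ≤ 1, so tw(G) ≥ 2. Therefore the treewidth is 2.

2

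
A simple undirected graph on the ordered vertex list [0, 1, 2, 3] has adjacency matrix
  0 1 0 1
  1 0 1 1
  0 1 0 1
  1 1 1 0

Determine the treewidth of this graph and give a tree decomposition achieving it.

Treewidth 2.
Bags: B1 = {0, 1, 3}  B2 = {1, 2, 3}
Tree: B1–B2

The largest bag has 3 vertices, giving width 2; this decomposition certifies tw(G) ≤ 2. Conversely, {0, 1, 3} is a clique of size 3, and the vertices of any clique must share a bag in every tree decomposition; so some bag has ≥ 3 vertices and tw(G) ≥ 2. Therefore the treewidth is 2.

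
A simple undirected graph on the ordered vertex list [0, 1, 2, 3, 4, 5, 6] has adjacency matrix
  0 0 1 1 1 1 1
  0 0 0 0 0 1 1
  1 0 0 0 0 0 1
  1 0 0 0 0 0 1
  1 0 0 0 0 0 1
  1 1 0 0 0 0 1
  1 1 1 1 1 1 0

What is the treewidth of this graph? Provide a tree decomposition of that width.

Each bag holds 3 vertices, so the decomposition has width 2, which upper-bounds the treewidth. For the lower bound, the 3 vertices {0, 2, 6} are pairwise adjacent, and any tree decomposition puts a clique entirely inside one bag — forcing width ≥ 2. Therefore the treewidth is 2.

Treewidth 2.
One such decomposition:
Bags: B1 = {0, 4, 6}  B2 = {0, 5, 6}  B3 = {0, 3, 6}  B4 = {0, 2, 6}  B5 = {1, 5, 6}
Tree: B1–B2, B2–B3, B3–B4, B2–B5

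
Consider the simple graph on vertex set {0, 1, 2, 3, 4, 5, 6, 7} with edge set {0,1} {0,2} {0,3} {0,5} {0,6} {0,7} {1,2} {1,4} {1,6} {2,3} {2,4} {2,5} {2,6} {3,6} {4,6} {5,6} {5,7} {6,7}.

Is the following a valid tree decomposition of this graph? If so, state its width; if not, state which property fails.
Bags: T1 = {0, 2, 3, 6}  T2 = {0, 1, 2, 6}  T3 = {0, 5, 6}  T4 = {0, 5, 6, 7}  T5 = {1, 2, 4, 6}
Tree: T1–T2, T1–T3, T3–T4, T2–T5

No — edge (2,5) lies in no bag.

A tree decomposition must satisfy three properties: every vertex lies in some bag; for every edge, both endpoints lie together in some bag; and for every vertex, the bags containing it form a connected subtree. Here edge (2,5) lies in no bag, so the decomposition is invalid.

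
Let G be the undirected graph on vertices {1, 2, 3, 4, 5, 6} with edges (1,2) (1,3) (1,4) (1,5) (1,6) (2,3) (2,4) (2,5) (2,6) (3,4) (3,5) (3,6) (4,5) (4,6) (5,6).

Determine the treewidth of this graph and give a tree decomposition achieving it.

With just one bag of size 6, the width is 6 − 1 = 5, so tw(G) ≤ 5. On the other hand G contains the 6-clique {1, 2, 3, 4, 5, 6}. A clique must lie in a single bag of any decomposition, so no decomposition can have width below 5. Hence tw(G) = 5 exactly.

Treewidth 5.
One such decomposition:
Bags: B1 = {1, 2, 3, 4, 5, 6}
Tree: (single bag)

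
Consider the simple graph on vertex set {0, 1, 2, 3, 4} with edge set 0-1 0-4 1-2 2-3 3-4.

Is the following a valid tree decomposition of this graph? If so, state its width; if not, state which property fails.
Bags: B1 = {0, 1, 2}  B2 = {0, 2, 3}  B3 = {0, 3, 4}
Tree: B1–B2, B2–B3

Vertex coverage: the bags together contain {0, 1, 2, 3, 4}, the full vertex set. Edge coverage: each edge of G has both endpoints in at least one bag. Running intersection: for every vertex, the bags containing it form a connected subtree. All three properties hold, so this is a valid tree decomposition of width max|bag| − 1 = 2, and hence tw(G) ≤ 2.

Yes; width 2.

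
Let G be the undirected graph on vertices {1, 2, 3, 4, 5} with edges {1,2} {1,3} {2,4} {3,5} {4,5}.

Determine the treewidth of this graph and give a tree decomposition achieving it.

Every bag has size at most 3, so the width is 3 − 1 = 2 and tw(G) ≤ 2. For the lower bound, G contains the cycle 2–4–5–3–1–2, so G is not a forest; only forests have treewidth ≤ 1, hence tw(G) ≥ 2. Combining the bounds, tw(G) = 2.

Treewidth 2.
One such decomposition:
Bags: B1 = {2, 4, 5}  B2 = {2, 3, 5}  B3 = {1, 2, 3}
Tree: B1–B2, B2–B3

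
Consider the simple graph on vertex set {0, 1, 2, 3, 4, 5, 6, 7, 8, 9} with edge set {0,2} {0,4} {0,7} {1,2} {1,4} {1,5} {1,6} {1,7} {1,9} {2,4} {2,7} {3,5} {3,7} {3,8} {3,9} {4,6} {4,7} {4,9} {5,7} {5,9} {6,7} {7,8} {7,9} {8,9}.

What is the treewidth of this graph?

3

A width-3 tree decomposition is:
Bags: B1 = {1, 4, 7, 9}  B2 = {1, 5, 7, 9}  B3 = {1, 2, 4, 7}  B4 = {1, 4, 6, 7}  B5 = {0, 2, 4, 7}  B6 = {3, 5, 7, 9}  B7 = {3, 7, 8, 9}
Tree: B1–B2, B1–B3, B1–B4, B3–B5, B2–B6, B6–B7
Each bag holds 4 vertices, so the decomposition has width 3, which upper-bounds the treewidth. On the other hand G contains the 4-clique {0, 2, 4, 7}. A clique must lie in a single bag of any decomposition, so no decomposition can have width below 3. Combining the bounds, tw(G) = 3.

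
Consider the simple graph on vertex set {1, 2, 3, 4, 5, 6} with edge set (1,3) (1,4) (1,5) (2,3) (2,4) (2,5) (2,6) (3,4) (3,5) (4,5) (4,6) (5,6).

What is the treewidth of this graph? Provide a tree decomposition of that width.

Treewidth 3.
One such decomposition:
Bags: B1 = {1, 3, 4, 5}  B2 = {2, 3, 4, 5}  B3 = {2, 4, 5, 6}
Tree: B1–B2, B2–B3

The largest bag has 4 vertices, giving width 3; this decomposition certifies tw(G) ≤ 3. For the lower bound, the 4 vertices {1, 3, 4, 5} are pairwise adjacent, and any tree decomposition puts a clique entirely inside one bag — forcing width ≥ 3. Hence tw(G) = 3 exactly.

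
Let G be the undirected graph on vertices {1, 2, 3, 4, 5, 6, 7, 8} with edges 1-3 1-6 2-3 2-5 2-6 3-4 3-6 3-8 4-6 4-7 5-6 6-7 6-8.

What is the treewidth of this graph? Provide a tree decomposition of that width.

Every bag has size at most 3, so the width is 3 − 1 = 2 and tw(G) ≤ 2. Conversely, {3, 6, 8} is a clique of size 3, and the vertices of any clique must share a bag in every tree decomposition; so some bag has ≥ 3 vertices and tw(G) ≥ 2. The upper and lower bounds meet at 2, so that is the treewidth.

Treewidth 2.
Bags: B1 = {1, 3, 6}  B2 = {3, 4, 6}  B3 = {2, 3, 6}  B4 = {3, 6, 8}  B5 = {4, 6, 7}  B6 = {2, 5, 6}
Tree: B1–B2, B2–B3, B2–B4, B2–B5, B3–B6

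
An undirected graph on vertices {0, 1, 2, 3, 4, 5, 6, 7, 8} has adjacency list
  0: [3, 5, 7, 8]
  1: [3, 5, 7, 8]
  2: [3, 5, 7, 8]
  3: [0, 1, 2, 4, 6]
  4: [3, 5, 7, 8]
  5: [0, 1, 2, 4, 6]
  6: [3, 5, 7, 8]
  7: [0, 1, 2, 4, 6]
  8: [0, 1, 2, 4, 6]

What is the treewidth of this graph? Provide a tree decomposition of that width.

Treewidth 4.
One optimal decomposition is:
Bags: B1 = {1, 3, 5, 7, 8}  B2 = {3, 5, 6, 7, 8}  B3 = {0, 3, 5, 7, 8}  B4 = {2, 3, 5, 7, 8}  B5 = {3, 4, 5, 7, 8}
Tree: B1–B2, B2–B3, B3–B4, B4–B5

The largest bag has 5 vertices, giving width 4; this decomposition certifies tw(G) ≤ 4. For the lower bound: the 5 vertex sets {1,7}, {3,6}, {0,5}, {8}, {2} are disjoint, each induces a connected subgraph, and every pair is joined by at least one edge of G. Contracting each set to a single vertex therefore yields K_{5} as a minor, and since treewidth is minor-monotone, tw(G) ≥ tw(K_{5}) = 4. Combining the bounds, tw(G) = 4.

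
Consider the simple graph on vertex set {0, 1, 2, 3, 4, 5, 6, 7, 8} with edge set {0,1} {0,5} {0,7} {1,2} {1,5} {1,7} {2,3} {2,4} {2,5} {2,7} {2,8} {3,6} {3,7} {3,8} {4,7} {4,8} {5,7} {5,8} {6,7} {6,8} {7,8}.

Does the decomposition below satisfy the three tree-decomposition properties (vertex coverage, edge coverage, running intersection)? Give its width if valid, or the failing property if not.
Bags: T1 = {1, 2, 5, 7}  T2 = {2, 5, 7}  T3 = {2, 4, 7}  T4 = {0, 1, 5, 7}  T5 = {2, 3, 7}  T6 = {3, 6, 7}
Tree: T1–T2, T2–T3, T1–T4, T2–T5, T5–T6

A tree decomposition must satisfy three properties: every vertex lies in some bag; for every edge, both endpoints lie together in some bag; and for every vertex, the bags containing it form a connected subtree. Here vertex 8 appears in no bag, so the decomposition is invalid.

No — vertex 8 appears in no bag.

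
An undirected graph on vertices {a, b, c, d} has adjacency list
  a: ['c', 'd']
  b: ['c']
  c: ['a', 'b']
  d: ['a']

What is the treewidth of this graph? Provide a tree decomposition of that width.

Treewidth 1.
One optimal decomposition is:
Bags: B1 = {b, c}  B2 = {a, c}  B3 = {a, d}
Tree: B1–B2, B2–B3

Every bag has size at most 2, so the width is 2 − 1 = 1 and tw(G) ≤ 1. G has an edge, so its treewidth is at least 1. Combining the bounds, tw(G) = 1.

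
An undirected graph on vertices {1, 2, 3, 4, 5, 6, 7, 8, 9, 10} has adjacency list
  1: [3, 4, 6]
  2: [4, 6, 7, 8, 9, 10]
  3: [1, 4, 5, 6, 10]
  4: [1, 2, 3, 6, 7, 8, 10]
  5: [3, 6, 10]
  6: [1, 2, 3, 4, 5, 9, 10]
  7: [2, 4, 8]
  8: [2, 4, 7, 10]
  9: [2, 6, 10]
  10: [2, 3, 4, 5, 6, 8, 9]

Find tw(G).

A width-3 tree decomposition is:
Bags: B1 = {3, 4, 6, 10}  B2 = {2, 4, 6, 10}  B3 = {3, 5, 6, 10}  B4 = {2, 4, 8, 10}  B5 = {1, 3, 4, 6}  B6 = {2, 4, 7, 8}  B7 = {2, 6, 9, 10}
Tree: B1–B2, B1–B3, B2–B4, B1–B5, B4–B6, B2–B7
Each bag holds 4 vertices, so the decomposition has width 3, which upper-bounds the treewidth. On the other hand G contains the 4-clique {2, 6, 9, 10}. A clique must lie in a single bag of any decomposition, so no decomposition can have width below 3. Hence tw(G) = 3 exactly.

3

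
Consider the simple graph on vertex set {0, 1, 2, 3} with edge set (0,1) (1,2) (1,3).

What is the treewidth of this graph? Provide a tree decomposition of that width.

The largest bag has 2 vertices, giving width 1; this decomposition certifies tw(G) ≤ 1. G has an edge, so its treewidth is at least 1. Combining the bounds, tw(G) = 1.

Treewidth 1.
One optimal decomposition is:
Bags: B1 = {1, 2}  B2 = {0, 1}  B3 = {1, 3}
Tree: B1–B2, B1–B3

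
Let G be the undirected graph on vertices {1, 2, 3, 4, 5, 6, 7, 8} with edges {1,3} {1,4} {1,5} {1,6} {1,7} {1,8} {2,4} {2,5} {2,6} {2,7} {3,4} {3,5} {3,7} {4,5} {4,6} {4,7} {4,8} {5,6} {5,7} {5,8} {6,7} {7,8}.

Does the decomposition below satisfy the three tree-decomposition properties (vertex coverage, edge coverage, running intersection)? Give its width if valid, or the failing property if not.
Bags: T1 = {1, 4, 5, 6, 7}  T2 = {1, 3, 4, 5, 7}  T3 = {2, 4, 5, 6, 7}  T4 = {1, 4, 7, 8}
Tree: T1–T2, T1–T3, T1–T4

No — edge (5,8) lies in no bag.

A tree decomposition must satisfy three properties: every vertex lies in some bag; for every edge, both endpoints lie together in some bag; and for every vertex, the bags containing it form a connected subtree. Here edge (5,8) lies in no bag, so the decomposition is invalid.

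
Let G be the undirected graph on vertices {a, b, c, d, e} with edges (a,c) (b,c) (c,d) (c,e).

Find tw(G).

1

A width-1 tree decomposition is:
Bags: B1 = {c, e}  B2 = {b, c}  B3 = {c, d}  B4 = {a, c}
Tree: B1–B2, B1–B3, B3–B4
Each bag holds 2 vertices, so the decomposition has width 1, which upper-bounds the treewidth. Since G has at least one edge (e.g. c–e), it is not an edgeless graph, so tw(G) ≥ 1. The upper and lower bounds meet at 1, so that is the treewidth.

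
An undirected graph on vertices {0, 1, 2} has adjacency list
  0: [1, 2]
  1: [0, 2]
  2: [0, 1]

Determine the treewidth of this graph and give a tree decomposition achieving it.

Treewidth 2.
Bags: B1 = {0, 1, 2}
Tree: (single bag)

A single bag containing all 3 vertices is trivially a valid decomposition of width 2. On the other hand G contains the 3-clique {0, 1, 2}. A clique must lie in a single bag of any decomposition, so no decomposition can have width below 2. Combining the bounds, tw(G) = 2.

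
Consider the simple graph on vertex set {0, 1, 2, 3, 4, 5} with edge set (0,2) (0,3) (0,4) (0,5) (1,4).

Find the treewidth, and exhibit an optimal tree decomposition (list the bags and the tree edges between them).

Treewidth 1.
One such decomposition:
Bags: B1 = {0, 4}  B2 = {0, 3}  B3 = {0, 2}  B4 = {1, 4}  B5 = {0, 5}
Tree: B1–B2, B1–B3, B1–B4, B2–B5

The largest bag has 2 vertices, giving width 1; this decomposition certifies tw(G) ≤ 1. Since G has at least one edge (e.g. 4–0), it is not an edgeless graph, so tw(G) ≥ 1. Therefore the treewidth is 1.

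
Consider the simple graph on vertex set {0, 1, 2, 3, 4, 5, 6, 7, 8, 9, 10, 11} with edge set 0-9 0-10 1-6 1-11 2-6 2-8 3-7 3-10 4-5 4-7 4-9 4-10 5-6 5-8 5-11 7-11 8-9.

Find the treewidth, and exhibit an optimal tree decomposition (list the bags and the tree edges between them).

Every bag has size at most 4, so the width is 4 − 1 = 3 and tw(G) ≤ 3. For the lower bound: the 4 vertex sets {1,2,6}, {11}, {5}, {4,7,8,9} are disjoint, each induces a connected subgraph, and every pair is joined by at least one edge of G. Contracting each set to a single vertex therefore yields K_{4} as a minor, and since treewidth is minor-monotone, tw(G) ≥ tw(K_{4}) = 3. Combining the bounds, tw(G) = 3.

Treewidth 3.
Bags: B1 = {1, 2, 6, 11}  B2 = {2, 5, 6, 11}  B3 = {2, 5, 8, 11}  B4 = {5, 7, 8, 11}  B5 = {4, 5, 7, 8}  B6 = {4, 7, 8, 9}  B7 = {3, 4, 7, 9}  B8 = {3, 4, 9, 10}  B9 = {0, 3, 9, 10}
Tree: B1–B2, B2–B3, B3–B4, B4–B5, B5–B6, B6–B7, B7–B8, B8–B9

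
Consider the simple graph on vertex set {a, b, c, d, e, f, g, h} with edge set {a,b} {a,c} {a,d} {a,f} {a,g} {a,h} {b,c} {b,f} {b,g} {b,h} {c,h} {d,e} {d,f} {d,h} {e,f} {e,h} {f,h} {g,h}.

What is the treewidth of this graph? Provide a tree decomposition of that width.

Treewidth 3.
Bags: B1 = {a, b, f, h}  B2 = {a, b, c, h}  B3 = {a, d, f, h}  B4 = {d, e, f, h}  B5 = {a, b, g, h}
Tree: B1–B2, B1–B3, B3–B4, B1–B5

The largest bag has 4 vertices, giving width 3; this decomposition certifies tw(G) ≤ 3. For the lower bound, the 4 vertices {d, e, f, h} are pairwise adjacent, and any tree decomposition puts a clique entirely inside one bag — forcing width ≥ 3. Therefore the treewidth is 3.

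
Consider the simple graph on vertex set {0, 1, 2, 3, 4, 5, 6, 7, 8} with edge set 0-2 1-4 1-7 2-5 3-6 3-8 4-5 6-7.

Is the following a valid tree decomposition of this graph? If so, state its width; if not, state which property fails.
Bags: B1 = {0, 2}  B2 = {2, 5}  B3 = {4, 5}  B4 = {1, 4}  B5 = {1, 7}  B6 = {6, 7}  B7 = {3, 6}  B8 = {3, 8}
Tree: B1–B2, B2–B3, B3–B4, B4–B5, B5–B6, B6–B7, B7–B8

Yes; width 1.

Checking the three conditions: (i) the bags cover all of {0, 1, 2, 3, 4, 5, 6, 7, 8}; (ii) for each edge, some bag contains both endpoints; (iii) the bags containing any fixed vertex form a subtree. All hold, so the decomposition is valid with width 2 − 1 = 1.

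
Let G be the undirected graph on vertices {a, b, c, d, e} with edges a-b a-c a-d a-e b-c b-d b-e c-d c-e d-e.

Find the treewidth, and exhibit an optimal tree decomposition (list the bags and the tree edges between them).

Treewidth 4.
Bags: B1 = {a, b, c, d, e}
Tree: (single bag)

A single bag containing all 5 vertices is trivially a valid decomposition of width 4. For the lower bound, the 5 vertices {a, b, c, d, e} are pairwise adjacent, and any tree decomposition puts a clique entirely inside one bag — forcing width ≥ 4. Hence tw(G) = 4 exactly.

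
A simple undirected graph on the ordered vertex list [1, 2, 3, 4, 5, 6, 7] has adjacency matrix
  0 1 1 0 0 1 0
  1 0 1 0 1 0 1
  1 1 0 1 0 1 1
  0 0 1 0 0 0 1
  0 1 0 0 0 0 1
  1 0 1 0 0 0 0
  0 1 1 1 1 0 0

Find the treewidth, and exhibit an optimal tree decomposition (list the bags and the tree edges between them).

The largest bag has 3 vertices, giving width 2; this decomposition certifies tw(G) ≤ 2. Conversely, {1, 2, 3} is a clique of size 3, and the vertices of any clique must share a bag in every tree decomposition; so some bag has ≥ 3 vertices and tw(G) ≥ 2. Therefore the treewidth is 2.

Treewidth 2.
Bags: B1 = {2, 5, 7}  B2 = {2, 3, 7}  B3 = {3, 4, 7}  B4 = {1, 2, 3}  B5 = {1, 3, 6}
Tree: B1–B2, B2–B3, B2–B4, B4–B5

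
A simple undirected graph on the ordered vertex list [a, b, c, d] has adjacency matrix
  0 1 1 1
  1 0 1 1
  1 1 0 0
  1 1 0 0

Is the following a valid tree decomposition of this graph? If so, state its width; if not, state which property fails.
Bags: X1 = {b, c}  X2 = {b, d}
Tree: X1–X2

A tree decomposition must satisfy three properties: every vertex lies in some bag; for every edge, both endpoints lie together in some bag; and for every vertex, the bags containing it form a connected subtree. Here vertex a appears in no bag, so the decomposition is invalid.

No — vertex a appears in no bag.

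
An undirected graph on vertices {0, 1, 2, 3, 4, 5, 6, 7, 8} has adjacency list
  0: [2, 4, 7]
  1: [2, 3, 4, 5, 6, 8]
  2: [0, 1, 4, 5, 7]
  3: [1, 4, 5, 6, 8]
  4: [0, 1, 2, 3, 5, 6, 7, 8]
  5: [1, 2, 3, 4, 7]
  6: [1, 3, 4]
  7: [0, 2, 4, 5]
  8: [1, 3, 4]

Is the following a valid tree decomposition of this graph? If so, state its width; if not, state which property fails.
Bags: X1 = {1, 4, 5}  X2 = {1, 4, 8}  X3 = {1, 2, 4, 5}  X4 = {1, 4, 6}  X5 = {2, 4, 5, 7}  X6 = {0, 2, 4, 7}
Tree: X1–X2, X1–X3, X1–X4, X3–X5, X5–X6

No — vertex 3 appears in no bag.

A tree decomposition must satisfy three properties: every vertex lies in some bag; for every edge, both endpoints lie together in some bag; and for every vertex, the bags containing it form a connected subtree. Here vertex 3 appears in no bag, so the decomposition is invalid.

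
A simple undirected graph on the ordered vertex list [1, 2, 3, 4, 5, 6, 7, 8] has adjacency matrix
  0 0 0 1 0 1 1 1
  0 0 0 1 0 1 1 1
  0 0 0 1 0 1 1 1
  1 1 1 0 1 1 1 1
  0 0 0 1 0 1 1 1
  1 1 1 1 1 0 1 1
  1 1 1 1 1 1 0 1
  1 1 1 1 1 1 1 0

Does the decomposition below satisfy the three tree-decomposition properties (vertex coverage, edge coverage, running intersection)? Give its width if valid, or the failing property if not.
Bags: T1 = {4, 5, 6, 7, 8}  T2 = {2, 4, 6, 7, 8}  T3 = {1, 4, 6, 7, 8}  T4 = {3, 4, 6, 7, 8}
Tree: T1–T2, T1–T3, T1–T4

Every vertex of G appears in some bag (union = {1, 2, 3, 4, 5, 6, 7, 8}); every edge is covered by a bag; and for each vertex v the set of bags containing v is connected in the bag tree. The decomposition is therefore valid. The largest bag has 5 vertices, so the width is 4.

Yes; width 4.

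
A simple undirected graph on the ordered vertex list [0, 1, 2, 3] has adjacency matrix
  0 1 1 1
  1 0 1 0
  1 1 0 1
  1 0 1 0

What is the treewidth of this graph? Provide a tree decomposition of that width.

Treewidth 2.
One such decomposition:
Bags: B1 = {0, 2, 3}  B2 = {0, 1, 2}
Tree: B1–B2

Every bag has size at most 3, so the width is 3 − 1 = 2 and tw(G) ≤ 2. Conversely, {0, 1, 2} is a clique of size 3, and the vertices of any clique must share a bag in every tree decomposition; so some bag has ≥ 3 vertices and tw(G) ≥ 2. Therefore the treewidth is 2.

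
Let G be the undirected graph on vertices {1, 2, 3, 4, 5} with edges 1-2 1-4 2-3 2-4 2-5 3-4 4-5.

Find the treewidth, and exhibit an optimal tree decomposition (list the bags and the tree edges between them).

Treewidth 2.
One optimal decomposition is:
Bags: B1 = {2, 4, 5}  B2 = {2, 3, 4}  B3 = {1, 2, 4}
Tree: B1–B2, B2–B3

Each bag holds 3 vertices, so the decomposition has width 2, which upper-bounds the treewidth. Conversely, {1, 2, 4} is a clique of size 3, and the vertices of any clique must share a bag in every tree decomposition; so some bag has ≥ 3 vertices and tw(G) ≥ 2. Hence tw(G) = 2 exactly.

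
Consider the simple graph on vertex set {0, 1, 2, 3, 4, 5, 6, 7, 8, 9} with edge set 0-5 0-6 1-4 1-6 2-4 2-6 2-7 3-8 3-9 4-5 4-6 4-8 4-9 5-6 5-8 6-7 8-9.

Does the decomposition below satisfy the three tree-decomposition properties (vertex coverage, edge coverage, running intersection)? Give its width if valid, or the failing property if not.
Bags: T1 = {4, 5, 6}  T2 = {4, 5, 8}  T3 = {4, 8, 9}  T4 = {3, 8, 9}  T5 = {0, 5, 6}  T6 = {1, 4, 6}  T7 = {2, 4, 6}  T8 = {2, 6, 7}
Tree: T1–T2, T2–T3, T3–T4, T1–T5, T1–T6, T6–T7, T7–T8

Vertex coverage: the bags together contain {0, 1, 2, 3, 4, 5, 6, 7, 8, 9}, the full vertex set. Edge coverage: each edge of G has both endpoints in at least one bag. Running intersection: for every vertex, the bags containing it form a connected subtree. All three properties hold, so this is a valid tree decomposition of width max|bag| − 1 = 2, and hence tw(G) ≤ 2.

Yes; width 2.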